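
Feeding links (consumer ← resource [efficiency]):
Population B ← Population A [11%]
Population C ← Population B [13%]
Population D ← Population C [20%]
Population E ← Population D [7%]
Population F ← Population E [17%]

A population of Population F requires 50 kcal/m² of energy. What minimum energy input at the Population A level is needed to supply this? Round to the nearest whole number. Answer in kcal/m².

Cumulative transfer efficiency: 0.11 × 0.13 × 0.2 × 0.07 × 0.17 = 0.000034034
Population A energy = 50 / 0.000034034 = 1469119 kcal/m²

1469119 kcal/m²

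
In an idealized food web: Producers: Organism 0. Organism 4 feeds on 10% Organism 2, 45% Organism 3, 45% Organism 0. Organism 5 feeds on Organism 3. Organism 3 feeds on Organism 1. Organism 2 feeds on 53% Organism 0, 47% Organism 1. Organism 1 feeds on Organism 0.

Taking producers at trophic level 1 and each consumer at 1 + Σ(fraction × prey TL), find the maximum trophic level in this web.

4

Organism 1: 1 + 1 = 2
Organism 2: 1 + (0.53×1 + 0.47×2) = 2.47
Organism 3: 1 + 2 = 3
Organism 4: 1 + (0.1×2.47 + 0.45×3 + 0.45×1) = 3.047
Organism 5: 1 + 3 = 4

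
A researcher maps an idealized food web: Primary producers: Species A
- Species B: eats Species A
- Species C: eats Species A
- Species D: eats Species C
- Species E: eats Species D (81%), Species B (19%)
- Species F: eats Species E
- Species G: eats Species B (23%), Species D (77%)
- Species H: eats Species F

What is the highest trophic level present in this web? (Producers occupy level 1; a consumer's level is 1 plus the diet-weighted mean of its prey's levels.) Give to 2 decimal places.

Species B: 1 + 1 = 2
Species C: 1 + 1 = 2
Species D: 1 + 2 = 3
Species E: 1 + (0.81×3 + 0.19×2) = 3.81
Species F: 1 + 3.81 = 4.81
Species G: 1 + (0.23×2 + 0.77×3) = 3.77
Species H: 1 + 4.81 = 5.81

5.81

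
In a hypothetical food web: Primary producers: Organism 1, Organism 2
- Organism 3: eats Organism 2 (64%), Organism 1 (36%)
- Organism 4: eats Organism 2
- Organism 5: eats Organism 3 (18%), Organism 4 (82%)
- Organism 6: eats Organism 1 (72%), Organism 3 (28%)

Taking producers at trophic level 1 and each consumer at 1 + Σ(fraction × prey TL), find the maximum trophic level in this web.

Organism 3: 1 + (0.64×1 + 0.36×1) = 2
Organism 4: 1 + 1 = 2
Organism 5: 1 + (0.18×2 + 0.82×2) = 3
Organism 6: 1 + (0.72×1 + 0.28×2) = 2.28

3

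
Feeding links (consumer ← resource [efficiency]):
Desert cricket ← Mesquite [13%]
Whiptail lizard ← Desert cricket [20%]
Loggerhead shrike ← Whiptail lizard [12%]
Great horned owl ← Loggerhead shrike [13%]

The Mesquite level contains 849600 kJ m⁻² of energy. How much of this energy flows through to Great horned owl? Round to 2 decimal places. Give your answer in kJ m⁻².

344.60 kJ m⁻²

Desert cricket: 849600 × 0.13 = 110448 kJ m⁻²
Whiptail lizard: 110448 × 0.2 = 22089.6 kJ m⁻²
Loggerhead shrike: 22089.6 × 0.12 = 2650.752 kJ m⁻²
Great horned owl: 2650.752 × 0.13 = 344.59776 kJ m⁻²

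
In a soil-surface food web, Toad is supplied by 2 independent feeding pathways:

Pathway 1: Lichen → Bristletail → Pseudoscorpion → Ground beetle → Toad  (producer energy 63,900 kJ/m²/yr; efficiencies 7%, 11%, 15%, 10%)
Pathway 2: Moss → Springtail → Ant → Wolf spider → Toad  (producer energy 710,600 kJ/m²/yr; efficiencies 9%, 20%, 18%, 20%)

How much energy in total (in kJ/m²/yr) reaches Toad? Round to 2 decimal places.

Pathway 1: 63900 × 0.07 × 0.11 × 0.15 × 0.1 = 7.38045 kJ/m²/yr
Pathway 2: 710600 × 0.09 × 0.2 × 0.18 × 0.2 = 460.4688 kJ/m²/yr
Total at Toad: 7.38045 + 460.4688 = 467.84925 kJ/m²/yr

467.85 kJ/m²/yr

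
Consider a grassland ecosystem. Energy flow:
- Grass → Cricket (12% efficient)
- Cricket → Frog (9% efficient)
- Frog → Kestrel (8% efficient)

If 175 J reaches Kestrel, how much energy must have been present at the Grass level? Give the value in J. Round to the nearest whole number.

Cumulative transfer efficiency: 0.12 × 0.09 × 0.08 = 0.000864
Grass energy = 175 / 0.000864 = 202546 J

202546 J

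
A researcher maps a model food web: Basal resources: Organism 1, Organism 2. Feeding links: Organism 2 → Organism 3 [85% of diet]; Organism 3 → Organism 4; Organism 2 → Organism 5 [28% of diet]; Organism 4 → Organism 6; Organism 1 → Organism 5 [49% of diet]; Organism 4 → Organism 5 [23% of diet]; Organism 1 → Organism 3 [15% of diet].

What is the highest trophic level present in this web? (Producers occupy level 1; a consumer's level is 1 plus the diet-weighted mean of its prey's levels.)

4

Organism 3: 1 + (0.85×1 + 0.15×1) = 2
Organism 4: 1 + 2 = 3
Organism 5: 1 + (0.23×3 + 0.28×1 + 0.49×1) = 2.46
Organism 6: 1 + 3 = 4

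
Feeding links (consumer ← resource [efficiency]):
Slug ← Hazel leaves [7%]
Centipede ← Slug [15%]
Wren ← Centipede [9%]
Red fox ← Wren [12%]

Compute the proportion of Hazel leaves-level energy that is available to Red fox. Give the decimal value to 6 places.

Product of link efficiencies: 0.07 × 0.15 × 0.09 × 0.12 = 0.0001134

0.000113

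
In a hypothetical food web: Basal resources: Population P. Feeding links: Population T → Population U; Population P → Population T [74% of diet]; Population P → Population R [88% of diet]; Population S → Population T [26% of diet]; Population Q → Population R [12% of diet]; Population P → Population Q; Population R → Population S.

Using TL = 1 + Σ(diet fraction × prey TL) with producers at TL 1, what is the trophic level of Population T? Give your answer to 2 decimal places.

Population Q: 1 + 1 = 2
Population R: 1 + (0.88×1 + 0.12×2) = 2.12
Population S: 1 + 2.12 = 3.12
Population T: 1 + (0.74×1 + 0.26×3.12) = 2.5512
Population U: 1 + 2.5512 = 3.5512

2.55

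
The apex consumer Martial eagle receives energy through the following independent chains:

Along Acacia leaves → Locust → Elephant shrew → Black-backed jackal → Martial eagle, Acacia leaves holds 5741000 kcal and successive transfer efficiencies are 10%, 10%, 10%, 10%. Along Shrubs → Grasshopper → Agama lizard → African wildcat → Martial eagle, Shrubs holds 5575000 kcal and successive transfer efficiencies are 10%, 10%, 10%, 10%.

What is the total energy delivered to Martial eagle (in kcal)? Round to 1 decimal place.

1131.6 kcal

Via Acacia leaves: 5741000 × 0.1 × 0.1 × 0.1 × 0.1 = 574.1 kcal
Via Shrubs: 5575000 × 0.1 × 0.1 × 0.1 × 0.1 = 557.5 kcal
Total at Martial eagle: 574.1 + 557.5 = 1131.6 kcal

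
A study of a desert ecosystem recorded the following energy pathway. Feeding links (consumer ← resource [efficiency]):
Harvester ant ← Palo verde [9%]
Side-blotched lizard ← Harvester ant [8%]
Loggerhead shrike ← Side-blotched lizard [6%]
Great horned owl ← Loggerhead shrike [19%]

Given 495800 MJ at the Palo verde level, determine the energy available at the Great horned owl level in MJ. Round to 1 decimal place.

40.7 MJ

Harvester ant: 495800 × 0.09 = 44622 MJ
Side-blotched lizard: 44622 × 0.08 = 3569.76 MJ
Loggerhead shrike: 3569.76 × 0.06 = 214.1856 MJ
Great horned owl: 214.1856 × 0.19 = 40.695264 MJ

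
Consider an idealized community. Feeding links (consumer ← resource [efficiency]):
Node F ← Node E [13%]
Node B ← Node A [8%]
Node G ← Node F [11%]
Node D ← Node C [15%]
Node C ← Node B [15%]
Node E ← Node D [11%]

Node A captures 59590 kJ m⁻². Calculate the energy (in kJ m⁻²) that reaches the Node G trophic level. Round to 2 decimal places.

Node B: 59590 × 0.08 = 4767.2 kJ m⁻²
Node C: 4767.2 × 0.15 = 715.08 kJ m⁻²
Node D: 715.08 × 0.15 = 107.262 kJ m⁻²
Node E: 107.262 × 0.11 = 11.79882 kJ m⁻²
Node F: 11.79882 × 0.13 = 1.5338466 kJ m⁻²
Node G: 1.5338466 × 0.11 = 0.168723126 kJ m⁻²

0.17 kJ m⁻²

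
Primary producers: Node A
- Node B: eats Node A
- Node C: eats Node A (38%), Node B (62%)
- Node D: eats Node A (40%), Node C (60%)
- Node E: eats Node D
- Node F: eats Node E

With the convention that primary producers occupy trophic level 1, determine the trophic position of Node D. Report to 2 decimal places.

Node B: 1 + 1 = 2
Node C: 1 + (0.38×1 + 0.62×2) = 2.62
Node D: 1 + (0.4×1 + 0.6×2.62) = 2.972
Node E: 1 + 2.972 = 3.972
Node F: 1 + 3.972 = 4.972

2.97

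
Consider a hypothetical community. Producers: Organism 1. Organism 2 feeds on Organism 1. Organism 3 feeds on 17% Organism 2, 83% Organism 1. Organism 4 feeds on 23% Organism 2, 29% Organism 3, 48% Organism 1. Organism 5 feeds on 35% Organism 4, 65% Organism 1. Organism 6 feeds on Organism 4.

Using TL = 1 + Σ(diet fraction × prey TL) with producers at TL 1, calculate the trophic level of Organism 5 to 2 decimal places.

Organism 2: 1 + 1 = 2
Organism 3: 1 + (0.17×2 + 0.83×1) = 2.17
Organism 4: 1 + (0.23×2 + 0.29×2.17 + 0.48×1) = 2.5693
Organism 5: 1 + (0.35×2.5693 + 0.65×1) = 2.549255
Organism 6: 1 + 2.5693 = 3.5693

2.55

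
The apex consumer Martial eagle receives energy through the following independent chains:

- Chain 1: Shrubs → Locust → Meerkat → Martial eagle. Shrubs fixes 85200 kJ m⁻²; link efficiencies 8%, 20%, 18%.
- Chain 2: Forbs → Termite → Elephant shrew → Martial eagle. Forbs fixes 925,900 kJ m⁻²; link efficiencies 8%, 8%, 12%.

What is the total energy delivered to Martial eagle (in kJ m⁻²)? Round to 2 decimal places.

956.47 kJ m⁻²

Chain 1: 85200 × 0.08 × 0.2 × 0.18 = 245.376 kJ m⁻²
Chain 2: 925900 × 0.08 × 0.08 × 0.12 = 711.0912 kJ m⁻²
Total at Martial eagle: 245.376 + 711.0912 = 956.4672 kJ m⁻²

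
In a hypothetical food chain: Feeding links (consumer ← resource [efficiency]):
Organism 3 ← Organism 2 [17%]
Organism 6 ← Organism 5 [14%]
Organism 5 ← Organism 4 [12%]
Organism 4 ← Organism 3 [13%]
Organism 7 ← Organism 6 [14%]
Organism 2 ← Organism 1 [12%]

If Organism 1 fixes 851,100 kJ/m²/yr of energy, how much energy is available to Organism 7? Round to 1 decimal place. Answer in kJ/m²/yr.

5.3 kJ/m²/yr

Organism 2: 851100 × 0.12 = 102132 kJ/m²/yr
Organism 3: 102132 × 0.17 = 17362.44 kJ/m²/yr
Organism 4: 17362.44 × 0.13 = 2257.1172 kJ/m²/yr
Organism 5: 2257.1172 × 0.12 = 270.854064 kJ/m²/yr
Organism 6: 270.854064 × 0.14 = 37.91956896 kJ/m²/yr
Organism 7: 37.91956896 × 0.14 = 5.3087396544 kJ/m²/yr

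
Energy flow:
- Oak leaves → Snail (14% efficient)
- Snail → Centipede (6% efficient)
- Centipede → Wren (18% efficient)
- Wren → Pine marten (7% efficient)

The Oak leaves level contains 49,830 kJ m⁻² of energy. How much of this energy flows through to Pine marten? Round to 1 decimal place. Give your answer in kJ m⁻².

5.3 kJ m⁻²

Snail: 49830 × 0.14 = 6976.2 kJ m⁻²
Centipede: 6976.2 × 0.06 = 418.572 kJ m⁻²
Wren: 418.572 × 0.18 = 75.34296 kJ m⁻²
Pine marten: 75.34296 × 0.07 = 5.2740072 kJ m⁻²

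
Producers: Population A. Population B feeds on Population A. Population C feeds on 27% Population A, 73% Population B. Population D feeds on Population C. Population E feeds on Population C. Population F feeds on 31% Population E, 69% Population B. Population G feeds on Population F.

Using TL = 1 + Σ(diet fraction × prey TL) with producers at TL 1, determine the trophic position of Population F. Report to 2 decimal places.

3.54

Population B: 1 + 1 = 2
Population C: 1 + (0.27×1 + 0.73×2) = 2.73
Population D: 1 + 2.73 = 3.73
Population E: 1 + 2.73 = 3.73
Population F: 1 + (0.31×3.73 + 0.69×2) = 3.5363
Population G: 1 + 3.5363 = 4.5363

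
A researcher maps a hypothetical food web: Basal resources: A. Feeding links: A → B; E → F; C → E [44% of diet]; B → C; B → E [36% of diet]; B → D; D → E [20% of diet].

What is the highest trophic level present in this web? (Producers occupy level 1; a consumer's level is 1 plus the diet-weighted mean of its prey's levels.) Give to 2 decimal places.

4.64

B: 1 + 1 = 2
C: 1 + 2 = 3
D: 1 + 2 = 3
E: 1 + (0.2×3 + 0.36×2 + 0.44×3) = 3.64
F: 1 + 3.64 = 4.64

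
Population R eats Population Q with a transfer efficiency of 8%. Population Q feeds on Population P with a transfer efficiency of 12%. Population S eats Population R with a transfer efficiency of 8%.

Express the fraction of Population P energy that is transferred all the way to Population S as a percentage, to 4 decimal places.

0.0768%

Product of link efficiencies: 0.12 × 0.08 × 0.08 = 0.000768
As a percentage: 0.000768 × 100 = 0.0768%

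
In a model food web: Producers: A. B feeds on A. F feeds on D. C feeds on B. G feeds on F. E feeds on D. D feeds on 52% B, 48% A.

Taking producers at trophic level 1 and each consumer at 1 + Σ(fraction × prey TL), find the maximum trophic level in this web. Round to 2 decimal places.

4.52

B: 1 + 1 = 2
C: 1 + 2 = 3
D: 1 + (0.52×2 + 0.48×1) = 2.52
E: 1 + 2.52 = 3.52
F: 1 + 2.52 = 3.52
G: 1 + 3.52 = 4.52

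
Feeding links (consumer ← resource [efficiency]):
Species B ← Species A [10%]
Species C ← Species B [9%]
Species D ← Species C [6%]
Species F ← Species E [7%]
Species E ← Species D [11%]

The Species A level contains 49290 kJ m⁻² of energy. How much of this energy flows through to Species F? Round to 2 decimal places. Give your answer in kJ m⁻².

0.20 kJ m⁻²

Species B: 49290 × 0.1 = 4929 kJ m⁻²
Species C: 4929 × 0.09 = 443.61 kJ m⁻²
Species D: 443.61 × 0.06 = 26.6166 kJ m⁻²
Species E: 26.6166 × 0.11 = 2.927826 kJ m⁻²
Species F: 2.927826 × 0.07 = 0.20494782 kJ m⁻²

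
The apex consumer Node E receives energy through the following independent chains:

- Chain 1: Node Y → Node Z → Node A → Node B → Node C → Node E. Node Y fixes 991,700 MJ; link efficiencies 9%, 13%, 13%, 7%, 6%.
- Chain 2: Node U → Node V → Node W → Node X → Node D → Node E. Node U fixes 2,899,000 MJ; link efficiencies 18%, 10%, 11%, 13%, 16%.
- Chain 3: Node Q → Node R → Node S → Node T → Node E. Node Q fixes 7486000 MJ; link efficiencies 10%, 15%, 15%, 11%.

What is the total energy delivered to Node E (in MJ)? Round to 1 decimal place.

Chain 1: 991700 × 0.09 × 0.13 × 0.13 × 0.07 × 0.06 = 6.33517794 MJ
Chain 2: 2899000 × 0.18 × 0.1 × 0.11 × 0.13 × 0.16 = 119.392416 MJ
Chain 3: 7486000 × 0.1 × 0.15 × 0.15 × 0.11 = 1852.785 MJ
Total at Node E: 6.33517794 + 119.392416 + 1852.785 = 1978.51259394 MJ

1978.5 MJ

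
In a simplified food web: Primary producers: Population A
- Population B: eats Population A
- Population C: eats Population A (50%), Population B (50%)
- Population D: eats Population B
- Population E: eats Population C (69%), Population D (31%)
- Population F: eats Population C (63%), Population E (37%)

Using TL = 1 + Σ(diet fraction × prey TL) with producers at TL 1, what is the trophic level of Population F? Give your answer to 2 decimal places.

Population B: 1 + 1 = 2
Population C: 1 + (0.5×1 + 0.5×2) = 2.5
Population D: 1 + 2 = 3
Population E: 1 + (0.69×2.5 + 0.31×3) = 3.655
Population F: 1 + (0.63×2.5 + 0.37×3.655) = 3.92735

3.93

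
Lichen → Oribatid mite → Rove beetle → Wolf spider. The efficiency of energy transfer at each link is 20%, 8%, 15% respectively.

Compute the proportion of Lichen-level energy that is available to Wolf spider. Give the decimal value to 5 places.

0.00240

Product of link efficiencies: 0.2 × 0.08 × 0.15 = 0.0024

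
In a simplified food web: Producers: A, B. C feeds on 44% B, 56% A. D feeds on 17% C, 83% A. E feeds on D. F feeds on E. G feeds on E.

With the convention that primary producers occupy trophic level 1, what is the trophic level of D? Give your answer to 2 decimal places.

2.17

C: 1 + (0.44×1 + 0.56×1) = 2
D: 1 + (0.17×2 + 0.83×1) = 2.17
E: 1 + 2.17 = 3.17
F: 1 + 3.17 = 4.17
G: 1 + 3.17 = 4.17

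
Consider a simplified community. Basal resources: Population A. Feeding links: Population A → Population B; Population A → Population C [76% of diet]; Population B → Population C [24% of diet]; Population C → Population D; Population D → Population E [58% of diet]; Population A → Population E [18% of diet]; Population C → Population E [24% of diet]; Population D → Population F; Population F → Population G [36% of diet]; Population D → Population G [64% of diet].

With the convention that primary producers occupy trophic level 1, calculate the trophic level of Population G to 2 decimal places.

4.60

Population B: 1 + 1 = 2
Population C: 1 + (0.76×1 + 0.24×2) = 2.24
Population D: 1 + 2.24 = 3.24
Population E: 1 + (0.58×3.24 + 0.18×1 + 0.24×2.24) = 3.5968
Population F: 1 + 3.24 = 4.24
Population G: 1 + (0.36×4.24 + 0.64×3.24) = 4.6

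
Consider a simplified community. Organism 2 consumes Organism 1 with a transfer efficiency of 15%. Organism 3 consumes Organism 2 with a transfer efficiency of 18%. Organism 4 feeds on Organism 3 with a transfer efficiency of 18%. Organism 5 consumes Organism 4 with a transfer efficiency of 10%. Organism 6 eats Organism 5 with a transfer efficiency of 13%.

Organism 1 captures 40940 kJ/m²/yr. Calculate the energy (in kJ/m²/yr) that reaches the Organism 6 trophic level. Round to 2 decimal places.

Organism 2: 40940 × 0.15 = 6141 kJ/m²/yr
Organism 3: 6141 × 0.18 = 1105.38 kJ/m²/yr
Organism 4: 1105.38 × 0.18 = 198.9684 kJ/m²/yr
Organism 5: 198.9684 × 0.1 = 19.89684 kJ/m²/yr
Organism 6: 19.89684 × 0.13 = 2.5865892 kJ/m²/yr

2.59 kJ/m²/yr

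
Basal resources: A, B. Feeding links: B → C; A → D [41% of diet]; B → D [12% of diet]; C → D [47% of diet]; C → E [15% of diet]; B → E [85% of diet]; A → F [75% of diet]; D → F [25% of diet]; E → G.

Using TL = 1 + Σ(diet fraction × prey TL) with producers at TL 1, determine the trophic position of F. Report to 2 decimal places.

2.37

C: 1 + 1 = 2
D: 1 + (0.41×1 + 0.12×1 + 0.47×2) = 2.47
E: 1 + (0.15×2 + 0.85×1) = 2.15
F: 1 + (0.75×1 + 0.25×2.47) = 2.3675
G: 1 + 2.15 = 3.15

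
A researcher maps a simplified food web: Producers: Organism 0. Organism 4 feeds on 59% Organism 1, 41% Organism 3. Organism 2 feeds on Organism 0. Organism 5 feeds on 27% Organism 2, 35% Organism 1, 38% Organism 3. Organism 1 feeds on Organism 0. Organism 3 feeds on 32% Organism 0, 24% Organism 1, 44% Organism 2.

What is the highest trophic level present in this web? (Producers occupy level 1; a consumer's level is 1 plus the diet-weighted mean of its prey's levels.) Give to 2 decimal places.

Organism 1: 1 + 1 = 2
Organism 2: 1 + 1 = 2
Organism 3: 1 + (0.32×1 + 0.24×2 + 0.44×2) = 2.68
Organism 4: 1 + (0.59×2 + 0.41×2.68) = 3.2788
Organism 5: 1 + (0.27×2 + 0.35×2 + 0.38×2.68) = 3.2584

3.28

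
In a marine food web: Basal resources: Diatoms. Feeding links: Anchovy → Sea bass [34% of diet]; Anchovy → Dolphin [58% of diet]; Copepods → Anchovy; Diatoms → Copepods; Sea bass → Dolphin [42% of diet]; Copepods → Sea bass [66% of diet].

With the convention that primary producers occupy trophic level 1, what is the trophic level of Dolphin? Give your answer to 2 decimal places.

Copepods: 1 + 1 = 2
Anchovy: 1 + 2 = 3
Sea bass: 1 + (0.66×2 + 0.34×3) = 3.34
Dolphin: 1 + (0.58×3 + 0.42×3.34) = 4.1428

4.14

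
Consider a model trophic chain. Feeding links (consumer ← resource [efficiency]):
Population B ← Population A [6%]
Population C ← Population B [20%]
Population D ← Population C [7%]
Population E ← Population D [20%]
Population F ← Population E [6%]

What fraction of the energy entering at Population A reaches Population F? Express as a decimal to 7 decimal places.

Product of link efficiencies: 0.06 × 0.2 × 0.07 × 0.2 × 0.06 = 0.00001008

0.0000101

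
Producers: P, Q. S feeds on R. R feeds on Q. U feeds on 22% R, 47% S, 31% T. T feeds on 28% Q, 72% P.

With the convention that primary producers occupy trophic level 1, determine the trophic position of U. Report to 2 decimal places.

3.47

R: 1 + 1 = 2
S: 1 + 2 = 3
T: 1 + (0.28×1 + 0.72×1) = 2
U: 1 + (0.22×2 + 0.47×3 + 0.31×2) = 3.47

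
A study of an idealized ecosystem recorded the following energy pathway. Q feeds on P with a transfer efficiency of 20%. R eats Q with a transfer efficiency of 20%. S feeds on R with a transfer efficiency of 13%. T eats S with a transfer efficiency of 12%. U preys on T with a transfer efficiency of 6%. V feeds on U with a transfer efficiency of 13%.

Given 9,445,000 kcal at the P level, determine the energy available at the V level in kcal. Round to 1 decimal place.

46.0 kcal

Q: 9445000 × 0.2 = 1889000 kcal
R: 1889000 × 0.2 = 377800 kcal
S: 377800 × 0.13 = 49114 kcal
T: 49114 × 0.12 = 5893.68 kcal
U: 5893.68 × 0.06 = 353.6208 kcal
V: 353.6208 × 0.13 = 45.970704 kcal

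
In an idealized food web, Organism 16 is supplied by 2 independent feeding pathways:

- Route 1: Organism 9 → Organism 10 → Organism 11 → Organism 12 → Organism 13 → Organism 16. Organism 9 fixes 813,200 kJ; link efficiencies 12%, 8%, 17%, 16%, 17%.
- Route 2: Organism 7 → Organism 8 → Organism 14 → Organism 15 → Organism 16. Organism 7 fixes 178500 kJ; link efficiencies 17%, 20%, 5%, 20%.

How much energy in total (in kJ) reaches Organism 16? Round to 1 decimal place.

Route 1: 813200 × 0.12 × 0.08 × 0.17 × 0.16 × 0.17 = 36.09827328 kJ
Route 2: 178500 × 0.17 × 0.2 × 0.05 × 0.2 = 60.69 kJ
Total at Organism 16: 36.09827328 + 60.69 = 96.78827328 kJ

96.8 kJ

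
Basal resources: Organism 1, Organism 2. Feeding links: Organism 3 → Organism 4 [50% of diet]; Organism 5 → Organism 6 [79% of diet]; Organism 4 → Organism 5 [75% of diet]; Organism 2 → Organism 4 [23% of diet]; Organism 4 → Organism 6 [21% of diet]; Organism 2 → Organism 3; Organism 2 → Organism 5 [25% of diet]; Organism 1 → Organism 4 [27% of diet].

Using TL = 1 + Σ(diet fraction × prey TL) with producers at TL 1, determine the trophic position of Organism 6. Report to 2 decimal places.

Organism 3: 1 + 1 = 2
Organism 4: 1 + (0.23×1 + 0.5×2 + 0.27×1) = 2.5
Organism 5: 1 + (0.75×2.5 + 0.25×1) = 3.125
Organism 6: 1 + (0.79×3.125 + 0.21×2.5) = 3.99375

3.99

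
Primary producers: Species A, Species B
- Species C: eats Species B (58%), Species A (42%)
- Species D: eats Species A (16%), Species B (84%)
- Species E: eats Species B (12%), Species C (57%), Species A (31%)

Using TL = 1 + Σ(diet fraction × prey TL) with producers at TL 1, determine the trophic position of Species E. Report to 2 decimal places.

Species C: 1 + (0.58×1 + 0.42×1) = 2
Species D: 1 + (0.16×1 + 0.84×1) = 2
Species E: 1 + (0.12×1 + 0.57×2 + 0.31×1) = 2.57

2.57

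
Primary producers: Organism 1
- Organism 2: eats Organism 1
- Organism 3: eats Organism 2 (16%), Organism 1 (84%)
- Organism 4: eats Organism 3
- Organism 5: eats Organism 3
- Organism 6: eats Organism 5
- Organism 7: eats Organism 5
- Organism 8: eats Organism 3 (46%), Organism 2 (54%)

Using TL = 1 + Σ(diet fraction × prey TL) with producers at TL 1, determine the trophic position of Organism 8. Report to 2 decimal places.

Organism 2: 1 + 1 = 2
Organism 3: 1 + (0.16×2 + 0.84×1) = 2.16
Organism 4: 1 + 2.16 = 3.16
Organism 5: 1 + 2.16 = 3.16
Organism 6: 1 + 3.16 = 4.16
Organism 7: 1 + 3.16 = 4.16
Organism 8: 1 + (0.46×2.16 + 0.54×2) = 3.0736

3.07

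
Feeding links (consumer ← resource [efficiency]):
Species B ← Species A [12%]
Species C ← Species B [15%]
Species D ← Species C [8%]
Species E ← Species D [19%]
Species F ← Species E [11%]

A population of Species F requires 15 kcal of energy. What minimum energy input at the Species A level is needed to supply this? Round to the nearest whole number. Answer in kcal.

Cumulative transfer efficiency: 0.12 × 0.15 × 0.08 × 0.19 × 0.11 = 0.000030096
Species A energy = 15 / 0.000030096 = 498405 kcal

498405 kcal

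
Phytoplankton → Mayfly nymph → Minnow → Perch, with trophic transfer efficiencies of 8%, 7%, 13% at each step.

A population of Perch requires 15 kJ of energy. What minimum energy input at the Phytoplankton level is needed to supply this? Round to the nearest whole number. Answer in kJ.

20604 kJ

Cumulative transfer efficiency: 0.08 × 0.07 × 0.13 = 0.000728
Phytoplankton energy = 15 / 0.000728 = 20604 kJ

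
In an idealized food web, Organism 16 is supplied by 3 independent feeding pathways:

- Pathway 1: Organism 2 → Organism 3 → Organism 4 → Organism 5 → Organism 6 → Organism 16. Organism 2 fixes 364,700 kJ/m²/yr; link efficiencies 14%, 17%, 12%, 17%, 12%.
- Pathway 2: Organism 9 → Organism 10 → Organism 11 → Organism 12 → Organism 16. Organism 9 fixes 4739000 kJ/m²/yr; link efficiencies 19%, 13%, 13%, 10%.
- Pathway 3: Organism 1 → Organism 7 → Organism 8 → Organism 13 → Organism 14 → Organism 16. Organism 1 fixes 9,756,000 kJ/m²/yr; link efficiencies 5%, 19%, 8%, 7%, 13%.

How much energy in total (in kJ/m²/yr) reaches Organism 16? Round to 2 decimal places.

Pathway 1: 364700 × 0.14 × 0.17 × 0.12 × 0.17 × 0.12 = 21.24829728 kJ/m²/yr
Pathway 2: 4739000 × 0.19 × 0.13 × 0.13 × 0.1 = 1521.6929 kJ/m²/yr
Pathway 3: 9756000 × 0.05 × 0.19 × 0.08 × 0.07 × 0.13 = 67.472496 kJ/m²/yr
Total at Organism 16: 21.24829728 + 1521.6929 + 67.472496 = 1610.41369328 kJ/m²/yr

1610.41 kJ/m²/yr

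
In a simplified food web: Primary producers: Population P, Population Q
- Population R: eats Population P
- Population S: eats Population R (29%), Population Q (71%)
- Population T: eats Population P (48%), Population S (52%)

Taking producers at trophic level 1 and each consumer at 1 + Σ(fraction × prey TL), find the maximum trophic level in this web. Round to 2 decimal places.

Population R: 1 + 1 = 2
Population S: 1 + (0.29×2 + 0.71×1) = 2.29
Population T: 1 + (0.48×1 + 0.52×2.29) = 2.6708

2.67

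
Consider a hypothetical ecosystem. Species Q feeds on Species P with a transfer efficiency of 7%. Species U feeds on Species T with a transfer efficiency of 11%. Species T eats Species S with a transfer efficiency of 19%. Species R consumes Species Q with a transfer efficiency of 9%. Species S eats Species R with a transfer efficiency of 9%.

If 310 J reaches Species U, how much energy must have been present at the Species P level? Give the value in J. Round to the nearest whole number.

26159675 J

Cumulative transfer efficiency: 0.07 × 0.09 × 0.09 × 0.19 × 0.11 = 0.0000118503
Species P energy = 310 / 0.0000118503 = 26159675 J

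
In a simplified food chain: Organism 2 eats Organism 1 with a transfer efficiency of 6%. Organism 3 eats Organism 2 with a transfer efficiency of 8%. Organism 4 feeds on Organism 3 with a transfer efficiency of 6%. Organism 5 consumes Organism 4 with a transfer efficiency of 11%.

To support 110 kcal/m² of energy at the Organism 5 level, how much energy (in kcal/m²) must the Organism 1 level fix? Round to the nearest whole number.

3472222 kcal/m²

Cumulative transfer efficiency: 0.06 × 0.08 × 0.06 × 0.11 = 0.00003168
Organism 1 energy = 110 / 0.00003168 = 3472222 kcal/m²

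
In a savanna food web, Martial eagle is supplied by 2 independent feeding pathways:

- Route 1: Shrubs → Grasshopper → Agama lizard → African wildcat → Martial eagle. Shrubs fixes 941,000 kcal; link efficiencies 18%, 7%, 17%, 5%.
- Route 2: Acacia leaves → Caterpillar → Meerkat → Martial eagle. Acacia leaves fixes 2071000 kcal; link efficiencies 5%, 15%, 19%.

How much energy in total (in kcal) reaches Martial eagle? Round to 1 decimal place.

3052.0 kcal

Route 1: 941000 × 0.18 × 0.07 × 0.17 × 0.05 = 100.7811 kcal
Route 2: 2071000 × 0.05 × 0.15 × 0.19 = 2951.175 kcal
Total at Martial eagle: 100.7811 + 2951.175 = 3051.9561 kcal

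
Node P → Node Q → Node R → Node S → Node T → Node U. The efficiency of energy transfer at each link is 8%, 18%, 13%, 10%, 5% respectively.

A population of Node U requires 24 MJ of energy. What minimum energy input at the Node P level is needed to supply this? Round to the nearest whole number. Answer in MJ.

2564103 MJ

Cumulative transfer efficiency: 0.08 × 0.18 × 0.13 × 0.1 × 0.05 = 0.00000936
Node P energy = 24 / 0.00000936 = 2564103 MJ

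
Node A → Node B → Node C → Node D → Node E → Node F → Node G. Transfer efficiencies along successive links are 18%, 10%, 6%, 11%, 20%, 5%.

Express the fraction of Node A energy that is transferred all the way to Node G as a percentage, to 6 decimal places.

Product of link efficiencies: 0.18 × 0.1 × 0.06 × 0.11 × 0.2 × 0.05 = 0.000001188
As a percentage: 0.000001188 × 100 = 0.000119%

0.000119%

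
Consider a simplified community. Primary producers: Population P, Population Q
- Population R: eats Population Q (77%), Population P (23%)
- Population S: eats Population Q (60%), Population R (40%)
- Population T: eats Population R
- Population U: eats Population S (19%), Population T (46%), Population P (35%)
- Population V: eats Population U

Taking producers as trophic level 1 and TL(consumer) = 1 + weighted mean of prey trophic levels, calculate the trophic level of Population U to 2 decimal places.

3.19

Population R: 1 + (0.77×1 + 0.23×1) = 2
Population S: 1 + (0.6×1 + 0.4×2) = 2.4
Population T: 1 + 2 = 3
Population U: 1 + (0.19×2.4 + 0.46×3 + 0.35×1) = 3.186
Population V: 1 + 3.186 = 4.186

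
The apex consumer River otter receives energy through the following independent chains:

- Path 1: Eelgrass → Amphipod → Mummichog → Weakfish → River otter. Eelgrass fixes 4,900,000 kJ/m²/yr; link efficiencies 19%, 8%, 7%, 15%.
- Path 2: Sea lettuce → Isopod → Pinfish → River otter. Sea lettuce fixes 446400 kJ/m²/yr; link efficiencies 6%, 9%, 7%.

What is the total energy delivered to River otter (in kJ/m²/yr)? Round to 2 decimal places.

950.78 kJ/m²/yr

Path 1: 4900000 × 0.19 × 0.08 × 0.07 × 0.15 = 782.04 kJ/m²/yr
Path 2: 446400 × 0.06 × 0.09 × 0.07 = 168.7392 kJ/m²/yr
Total at River otter: 782.04 + 168.7392 = 950.7792 kJ/m²/yr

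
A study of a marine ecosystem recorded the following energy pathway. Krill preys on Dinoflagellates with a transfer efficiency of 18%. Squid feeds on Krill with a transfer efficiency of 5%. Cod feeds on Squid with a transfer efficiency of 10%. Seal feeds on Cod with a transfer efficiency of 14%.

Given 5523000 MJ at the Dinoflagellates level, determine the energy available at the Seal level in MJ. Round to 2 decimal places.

Krill: 5523000 × 0.18 = 994140 MJ
Squid: 994140 × 0.05 = 49707 MJ
Cod: 49707 × 0.1 = 4970.7 MJ
Seal: 4970.7 × 0.14 = 695.898 MJ

695.90 MJ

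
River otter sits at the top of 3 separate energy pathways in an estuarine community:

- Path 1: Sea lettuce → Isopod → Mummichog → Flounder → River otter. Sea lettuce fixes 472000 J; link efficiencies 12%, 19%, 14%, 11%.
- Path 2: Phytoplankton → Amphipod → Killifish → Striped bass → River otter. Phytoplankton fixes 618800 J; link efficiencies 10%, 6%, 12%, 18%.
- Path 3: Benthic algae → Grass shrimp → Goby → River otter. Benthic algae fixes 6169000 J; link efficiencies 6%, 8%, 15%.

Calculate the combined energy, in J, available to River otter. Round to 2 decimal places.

4687.61 J

Path 1: 472000 × 0.12 × 0.19 × 0.14 × 0.11 = 165.72864 J
Path 2: 618800 × 0.1 × 0.06 × 0.12 × 0.18 = 80.19648 J
Path 3: 6169000 × 0.06 × 0.08 × 0.15 = 4441.68 J
Total at River otter: 165.72864 + 80.19648 + 4441.68 = 4687.60512 J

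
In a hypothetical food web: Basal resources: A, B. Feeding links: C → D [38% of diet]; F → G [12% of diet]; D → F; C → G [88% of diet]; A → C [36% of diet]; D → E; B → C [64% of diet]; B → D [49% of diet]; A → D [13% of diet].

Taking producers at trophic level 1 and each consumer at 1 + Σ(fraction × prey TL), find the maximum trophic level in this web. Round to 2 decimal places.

C: 1 + (0.36×1 + 0.64×1) = 2
D: 1 + (0.49×1 + 0.13×1 + 0.38×2) = 2.38
E: 1 + 2.38 = 3.38
F: 1 + 2.38 = 3.38
G: 1 + (0.12×3.38 + 0.88×2) = 3.1656

3.38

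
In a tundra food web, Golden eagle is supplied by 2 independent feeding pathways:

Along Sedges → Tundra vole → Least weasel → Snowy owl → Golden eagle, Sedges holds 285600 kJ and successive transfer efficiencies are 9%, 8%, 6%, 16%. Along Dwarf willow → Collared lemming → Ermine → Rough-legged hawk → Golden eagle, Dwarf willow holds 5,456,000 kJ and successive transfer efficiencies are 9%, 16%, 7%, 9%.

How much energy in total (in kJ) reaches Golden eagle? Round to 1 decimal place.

Via Sedges: 285600 × 0.09 × 0.08 × 0.06 × 0.16 = 19.740672 kJ
Via Dwarf willow: 5456000 × 0.09 × 0.16 × 0.07 × 0.09 = 494.96832 kJ
Total at Golden eagle: 19.740672 + 494.96832 = 514.708992 kJ

514.7 kJ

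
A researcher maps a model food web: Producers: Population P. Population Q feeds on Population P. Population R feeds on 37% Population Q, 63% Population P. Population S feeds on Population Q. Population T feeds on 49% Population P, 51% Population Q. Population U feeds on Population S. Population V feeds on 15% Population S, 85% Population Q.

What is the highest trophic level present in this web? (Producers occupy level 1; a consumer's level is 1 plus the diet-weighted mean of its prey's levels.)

4

Population Q: 1 + 1 = 2
Population R: 1 + (0.37×2 + 0.63×1) = 2.37
Population S: 1 + 2 = 3
Population T: 1 + (0.49×1 + 0.51×2) = 2.51
Population U: 1 + 3 = 4
Population V: 1 + (0.15×3 + 0.85×2) = 3.15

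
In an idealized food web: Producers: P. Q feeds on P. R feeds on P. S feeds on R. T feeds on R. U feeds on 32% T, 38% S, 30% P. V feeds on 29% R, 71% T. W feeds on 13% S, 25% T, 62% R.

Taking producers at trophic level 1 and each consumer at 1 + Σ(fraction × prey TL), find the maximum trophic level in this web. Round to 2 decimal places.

Q: 1 + 1 = 2
R: 1 + 1 = 2
S: 1 + 2 = 3
T: 1 + 2 = 3
U: 1 + (0.32×3 + 0.38×3 + 0.3×1) = 3.4
V: 1 + (0.29×2 + 0.71×3) = 3.71
W: 1 + (0.13×3 + 0.25×3 + 0.62×2) = 3.38

3.71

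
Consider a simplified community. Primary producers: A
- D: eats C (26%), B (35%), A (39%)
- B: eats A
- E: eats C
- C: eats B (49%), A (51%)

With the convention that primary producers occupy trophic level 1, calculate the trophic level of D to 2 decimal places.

B: 1 + 1 = 2
C: 1 + (0.49×2 + 0.51×1) = 2.49
D: 1 + (0.26×2.49 + 0.35×2 + 0.39×1) = 2.7374
E: 1 + 2.49 = 3.49

2.74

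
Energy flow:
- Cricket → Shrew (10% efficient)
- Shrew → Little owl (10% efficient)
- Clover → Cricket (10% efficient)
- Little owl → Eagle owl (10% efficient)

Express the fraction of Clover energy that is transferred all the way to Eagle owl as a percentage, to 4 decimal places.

Product of link efficiencies: 0.1 × 0.1 × 0.1 × 0.1 = 0.0001
As a percentage: 0.0001 × 100 = 0.0100%

0.0100%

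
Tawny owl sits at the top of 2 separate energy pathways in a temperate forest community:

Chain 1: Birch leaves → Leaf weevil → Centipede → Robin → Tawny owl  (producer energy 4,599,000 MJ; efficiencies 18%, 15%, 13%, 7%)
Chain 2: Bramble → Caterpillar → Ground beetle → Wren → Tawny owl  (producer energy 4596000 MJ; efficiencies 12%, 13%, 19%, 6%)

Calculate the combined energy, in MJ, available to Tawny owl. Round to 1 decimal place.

Chain 1: 4599000 × 0.18 × 0.15 × 0.13 × 0.07 = 1129.9743 MJ
Chain 2: 4596000 × 0.12 × 0.13 × 0.19 × 0.06 = 817.35264 MJ
Total at Tawny owl: 1129.9743 + 817.35264 = 1947.32694 MJ

1947.3 MJ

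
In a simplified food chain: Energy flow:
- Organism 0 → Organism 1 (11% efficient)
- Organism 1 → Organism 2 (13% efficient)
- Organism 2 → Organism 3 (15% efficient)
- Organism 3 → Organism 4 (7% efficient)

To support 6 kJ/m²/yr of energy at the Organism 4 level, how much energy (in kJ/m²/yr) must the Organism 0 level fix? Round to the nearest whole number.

Cumulative transfer efficiency: 0.11 × 0.13 × 0.15 × 0.07 = 0.00015015
Organism 0 energy = 6 / 0.00015015 = 39960 kJ/m²/yr

39960 kJ/m²/yr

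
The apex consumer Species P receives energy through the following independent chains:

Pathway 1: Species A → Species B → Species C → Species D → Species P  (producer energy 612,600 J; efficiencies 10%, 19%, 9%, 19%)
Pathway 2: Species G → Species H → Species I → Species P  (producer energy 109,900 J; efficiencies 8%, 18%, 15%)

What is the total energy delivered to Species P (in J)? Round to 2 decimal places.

436.42 J

Pathway 1: 612600 × 0.1 × 0.19 × 0.09 × 0.19 = 199.03374 J
Pathway 2: 109900 × 0.08 × 0.18 × 0.15 = 237.384 J
Total at Species P: 199.03374 + 237.384 = 436.41774 J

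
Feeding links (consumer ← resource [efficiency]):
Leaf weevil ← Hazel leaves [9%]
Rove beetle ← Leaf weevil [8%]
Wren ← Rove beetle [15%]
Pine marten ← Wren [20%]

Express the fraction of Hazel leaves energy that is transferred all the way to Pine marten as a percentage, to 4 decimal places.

0.0216%

Product of link efficiencies: 0.09 × 0.08 × 0.15 × 0.2 = 0.000216
As a percentage: 0.000216 × 100 = 0.0216%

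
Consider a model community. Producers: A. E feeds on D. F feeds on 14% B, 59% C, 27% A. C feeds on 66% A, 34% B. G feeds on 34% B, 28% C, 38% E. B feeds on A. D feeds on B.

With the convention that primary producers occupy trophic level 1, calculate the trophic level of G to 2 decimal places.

3.86

B: 1 + 1 = 2
C: 1 + (0.66×1 + 0.34×2) = 2.34
D: 1 + 2 = 3
E: 1 + 3 = 4
F: 1 + (0.14×2 + 0.59×2.34 + 0.27×1) = 2.9306
G: 1 + (0.34×2 + 0.28×2.34 + 0.38×4) = 3.8552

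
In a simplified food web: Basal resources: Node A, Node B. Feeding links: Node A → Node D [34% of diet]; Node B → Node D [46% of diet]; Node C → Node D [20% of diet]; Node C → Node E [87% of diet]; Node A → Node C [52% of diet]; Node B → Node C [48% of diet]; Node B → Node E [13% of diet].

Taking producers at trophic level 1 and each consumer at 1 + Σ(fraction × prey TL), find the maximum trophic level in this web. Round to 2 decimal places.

2.87

Node C: 1 + (0.48×1 + 0.52×1) = 2
Node D: 1 + (0.46×1 + 0.34×1 + 0.2×2) = 2.2
Node E: 1 + (0.13×1 + 0.87×2) = 2.87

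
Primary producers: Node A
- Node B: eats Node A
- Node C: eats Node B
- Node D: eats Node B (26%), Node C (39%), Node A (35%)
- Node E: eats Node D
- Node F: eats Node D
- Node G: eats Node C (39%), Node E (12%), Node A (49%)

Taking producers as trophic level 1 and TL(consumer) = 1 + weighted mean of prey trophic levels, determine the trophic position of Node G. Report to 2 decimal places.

3.14

Node B: 1 + 1 = 2
Node C: 1 + 2 = 3
Node D: 1 + (0.26×2 + 0.39×3 + 0.35×1) = 3.04
Node E: 1 + 3.04 = 4.04
Node F: 1 + 3.04 = 4.04
Node G: 1 + (0.39×3 + 0.12×4.04 + 0.49×1) = 3.1448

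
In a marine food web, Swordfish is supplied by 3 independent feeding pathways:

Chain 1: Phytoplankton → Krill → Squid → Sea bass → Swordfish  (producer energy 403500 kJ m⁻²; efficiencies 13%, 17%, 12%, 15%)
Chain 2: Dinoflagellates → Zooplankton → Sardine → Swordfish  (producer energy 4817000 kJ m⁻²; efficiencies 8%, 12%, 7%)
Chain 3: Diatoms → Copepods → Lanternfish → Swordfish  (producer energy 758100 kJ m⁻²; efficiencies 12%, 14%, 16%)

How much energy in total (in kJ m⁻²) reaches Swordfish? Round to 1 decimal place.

5435.3 kJ m⁻²

Chain 1: 403500 × 0.13 × 0.17 × 0.12 × 0.15 = 160.5123 kJ m⁻²
Chain 2: 4817000 × 0.08 × 0.12 × 0.07 = 3237.024 kJ m⁻²
Chain 3: 758100 × 0.12 × 0.14 × 0.16 = 2037.7728 kJ m⁻²
Total at Swordfish: 160.5123 + 3237.024 + 2037.7728 = 5435.3091 kJ m⁻²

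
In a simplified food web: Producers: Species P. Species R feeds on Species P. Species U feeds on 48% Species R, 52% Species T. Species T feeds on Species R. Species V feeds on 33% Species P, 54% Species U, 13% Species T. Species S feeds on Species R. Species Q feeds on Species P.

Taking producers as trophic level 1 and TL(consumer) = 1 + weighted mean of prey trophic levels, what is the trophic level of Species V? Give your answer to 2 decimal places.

Species Q: 1 + 1 = 2
Species R: 1 + 1 = 2
Species S: 1 + 2 = 3
Species T: 1 + 2 = 3
Species U: 1 + (0.48×2 + 0.52×3) = 3.52
Species V: 1 + (0.33×1 + 0.54×3.52 + 0.13×3) = 3.6208

3.62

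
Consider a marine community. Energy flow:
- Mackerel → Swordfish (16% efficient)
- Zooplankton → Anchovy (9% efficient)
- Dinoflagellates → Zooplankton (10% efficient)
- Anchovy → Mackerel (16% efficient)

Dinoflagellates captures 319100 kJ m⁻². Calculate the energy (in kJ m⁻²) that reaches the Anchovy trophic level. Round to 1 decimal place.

Zooplankton: 319100 × 0.1 = 31910 kJ m⁻²
Anchovy: 31910 × 0.09 = 2871.9 kJ m⁻²

2871.9 kJ m⁻²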